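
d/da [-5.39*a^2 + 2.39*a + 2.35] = 2.39 - 10.78*a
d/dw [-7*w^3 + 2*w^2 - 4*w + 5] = -21*w^2 + 4*w - 4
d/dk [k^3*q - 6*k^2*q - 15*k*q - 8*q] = 3*q*(k^2 - 4*k - 5)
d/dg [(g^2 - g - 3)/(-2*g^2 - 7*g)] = 3*(-3*g^2 - 4*g - 7)/(g^2*(4*g^2 + 28*g + 49))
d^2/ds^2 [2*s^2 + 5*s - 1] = 4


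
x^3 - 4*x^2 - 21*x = x*(x - 7)*(x + 3)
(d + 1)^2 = d^2 + 2*d + 1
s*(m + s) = m*s + s^2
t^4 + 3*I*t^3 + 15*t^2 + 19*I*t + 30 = (t - 3*I)*(t - I)*(t + 2*I)*(t + 5*I)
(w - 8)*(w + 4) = w^2 - 4*w - 32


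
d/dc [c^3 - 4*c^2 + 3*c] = 3*c^2 - 8*c + 3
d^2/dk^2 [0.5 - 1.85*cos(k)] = 1.85*cos(k)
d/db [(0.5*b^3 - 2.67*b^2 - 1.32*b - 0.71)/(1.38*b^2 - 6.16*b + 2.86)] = (0.69*b^4 - 6.16*b^3 + 22.5588*b^2 - 13.3128*b - 8.1488)/(1.9044*b^4 - 17.0016*b^3 + 45.8392*b^2 - 35.2352*b + 8.1796)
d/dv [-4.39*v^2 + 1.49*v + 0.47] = 1.49 - 8.78*v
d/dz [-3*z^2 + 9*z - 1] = 9 - 6*z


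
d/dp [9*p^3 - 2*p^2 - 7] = p*(27*p - 4)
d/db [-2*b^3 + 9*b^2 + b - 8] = -6*b^2 + 18*b + 1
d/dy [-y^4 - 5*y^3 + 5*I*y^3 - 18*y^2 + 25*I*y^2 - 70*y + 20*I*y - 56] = -4*y^3 + y^2*(-15 + 15*I) + y*(-36 + 50*I) - 70 + 20*I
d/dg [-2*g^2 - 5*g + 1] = -4*g - 5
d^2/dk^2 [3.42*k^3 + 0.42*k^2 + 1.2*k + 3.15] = 20.52*k + 0.84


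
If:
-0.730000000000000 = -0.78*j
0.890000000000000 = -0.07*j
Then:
No Solution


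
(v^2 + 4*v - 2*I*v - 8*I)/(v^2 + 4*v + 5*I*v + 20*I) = (v - 2*I)/(v + 5*I)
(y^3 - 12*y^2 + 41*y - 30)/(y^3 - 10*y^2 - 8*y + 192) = (y^2 - 6*y + 5)/(y^2 - 4*y - 32)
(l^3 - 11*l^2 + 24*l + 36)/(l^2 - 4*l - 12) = (l^2 - 5*l - 6)/(l + 2)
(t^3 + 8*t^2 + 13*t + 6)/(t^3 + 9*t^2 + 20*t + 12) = (t + 1)/(t + 2)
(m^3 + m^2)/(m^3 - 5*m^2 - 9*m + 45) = m^2*(m + 1)/(m^3 - 5*m^2 - 9*m + 45)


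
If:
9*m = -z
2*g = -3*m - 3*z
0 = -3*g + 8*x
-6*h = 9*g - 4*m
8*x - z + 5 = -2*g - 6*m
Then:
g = -4/5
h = 52/45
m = -1/15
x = -3/10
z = 3/5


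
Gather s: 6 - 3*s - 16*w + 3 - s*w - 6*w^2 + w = s*(-w - 3) - 6*w^2 - 15*w + 9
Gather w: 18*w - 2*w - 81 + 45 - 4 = 16*w - 40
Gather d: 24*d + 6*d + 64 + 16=30*d + 80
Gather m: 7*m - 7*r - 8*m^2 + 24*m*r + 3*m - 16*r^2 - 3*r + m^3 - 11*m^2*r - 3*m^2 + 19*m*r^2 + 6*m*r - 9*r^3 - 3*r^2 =m^3 + m^2*(-11*r - 11) + m*(19*r^2 + 30*r + 10) - 9*r^3 - 19*r^2 - 10*r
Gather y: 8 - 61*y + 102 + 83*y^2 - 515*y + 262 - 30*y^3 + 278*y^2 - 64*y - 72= -30*y^3 + 361*y^2 - 640*y + 300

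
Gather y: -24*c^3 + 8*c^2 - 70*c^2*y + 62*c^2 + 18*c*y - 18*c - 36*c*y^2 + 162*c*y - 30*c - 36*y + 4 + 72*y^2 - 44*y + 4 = -24*c^3 + 70*c^2 - 48*c + y^2*(72 - 36*c) + y*(-70*c^2 + 180*c - 80) + 8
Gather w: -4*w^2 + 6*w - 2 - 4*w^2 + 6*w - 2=-8*w^2 + 12*w - 4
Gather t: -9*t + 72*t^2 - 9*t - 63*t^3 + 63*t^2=-63*t^3 + 135*t^2 - 18*t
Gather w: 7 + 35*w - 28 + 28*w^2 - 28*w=28*w^2 + 7*w - 21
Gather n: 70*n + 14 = 70*n + 14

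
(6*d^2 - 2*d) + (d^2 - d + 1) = 7*d^2 - 3*d + 1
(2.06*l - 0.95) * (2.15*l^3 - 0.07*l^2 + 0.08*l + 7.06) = 4.429*l^4 - 2.1867*l^3 + 0.2313*l^2 + 14.4676*l - 6.707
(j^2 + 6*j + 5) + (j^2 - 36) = 2*j^2 + 6*j - 31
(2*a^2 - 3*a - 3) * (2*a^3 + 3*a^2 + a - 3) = 4*a^5 - 13*a^3 - 18*a^2 + 6*a + 9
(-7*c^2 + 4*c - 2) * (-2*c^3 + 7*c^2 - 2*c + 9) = 14*c^5 - 57*c^4 + 46*c^3 - 85*c^2 + 40*c - 18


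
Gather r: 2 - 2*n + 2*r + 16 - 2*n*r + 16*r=-2*n + r*(18 - 2*n) + 18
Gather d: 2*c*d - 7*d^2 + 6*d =-7*d^2 + d*(2*c + 6)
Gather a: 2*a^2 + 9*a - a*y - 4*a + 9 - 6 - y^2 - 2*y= 2*a^2 + a*(5 - y) - y^2 - 2*y + 3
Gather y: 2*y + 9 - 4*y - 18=-2*y - 9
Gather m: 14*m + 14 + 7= 14*m + 21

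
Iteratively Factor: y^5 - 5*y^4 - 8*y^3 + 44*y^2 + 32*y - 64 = (y + 2)*(y^4 - 7*y^3 + 6*y^2 + 32*y - 32) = (y + 2)^2*(y^3 - 9*y^2 + 24*y - 16) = (y - 4)*(y + 2)^2*(y^2 - 5*y + 4) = (y - 4)^2*(y + 2)^2*(y - 1)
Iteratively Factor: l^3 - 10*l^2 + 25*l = (l - 5)*(l^2 - 5*l) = (l - 5)^2*(l)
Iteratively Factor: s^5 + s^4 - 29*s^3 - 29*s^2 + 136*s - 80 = (s + 4)*(s^4 - 3*s^3 - 17*s^2 + 39*s - 20) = (s + 4)^2*(s^3 - 7*s^2 + 11*s - 5) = (s - 1)*(s + 4)^2*(s^2 - 6*s + 5) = (s - 5)*(s - 1)*(s + 4)^2*(s - 1)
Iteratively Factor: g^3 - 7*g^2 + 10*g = (g)*(g^2 - 7*g + 10) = g*(g - 5)*(g - 2)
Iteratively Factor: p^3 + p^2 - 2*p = (p + 2)*(p^2 - p) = (p - 1)*(p + 2)*(p)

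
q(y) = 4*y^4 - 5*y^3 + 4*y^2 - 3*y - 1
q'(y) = 16*y^3 - 15*y^2 + 8*y - 3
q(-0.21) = -0.14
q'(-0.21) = -5.49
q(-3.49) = 864.15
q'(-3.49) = -893.76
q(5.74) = 3510.15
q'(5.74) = 2574.61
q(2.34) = 69.75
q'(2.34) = 138.59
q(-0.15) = -0.44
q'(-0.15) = -4.59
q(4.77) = 1603.82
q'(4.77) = 1430.37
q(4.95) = 1877.21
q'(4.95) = 1609.66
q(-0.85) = 9.60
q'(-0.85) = -30.46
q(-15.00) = 220319.00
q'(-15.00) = -57498.00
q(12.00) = 74843.00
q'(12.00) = 25581.00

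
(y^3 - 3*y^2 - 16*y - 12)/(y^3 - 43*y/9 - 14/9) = 9*(y^2 - 5*y - 6)/(9*y^2 - 18*y - 7)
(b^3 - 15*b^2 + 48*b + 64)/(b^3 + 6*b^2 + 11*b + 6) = (b^2 - 16*b + 64)/(b^2 + 5*b + 6)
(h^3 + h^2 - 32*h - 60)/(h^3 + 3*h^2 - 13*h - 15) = (h^2 - 4*h - 12)/(h^2 - 2*h - 3)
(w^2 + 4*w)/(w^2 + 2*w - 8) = w/(w - 2)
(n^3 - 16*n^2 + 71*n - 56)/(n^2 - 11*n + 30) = (n^3 - 16*n^2 + 71*n - 56)/(n^2 - 11*n + 30)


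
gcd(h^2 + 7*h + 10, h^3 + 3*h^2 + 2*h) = h + 2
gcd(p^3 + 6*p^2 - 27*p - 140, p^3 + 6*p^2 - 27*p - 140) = p^3 + 6*p^2 - 27*p - 140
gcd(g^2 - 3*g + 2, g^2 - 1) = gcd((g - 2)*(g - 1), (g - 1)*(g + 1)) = g - 1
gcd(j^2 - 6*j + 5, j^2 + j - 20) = 1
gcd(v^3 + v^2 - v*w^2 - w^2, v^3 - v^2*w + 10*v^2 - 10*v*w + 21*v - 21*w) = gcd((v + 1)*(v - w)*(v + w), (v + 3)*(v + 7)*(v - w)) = v - w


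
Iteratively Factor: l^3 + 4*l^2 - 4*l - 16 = (l - 2)*(l^2 + 6*l + 8) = (l - 2)*(l + 4)*(l + 2)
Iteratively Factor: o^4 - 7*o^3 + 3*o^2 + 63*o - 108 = (o - 3)*(o^3 - 4*o^2 - 9*o + 36) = (o - 4)*(o - 3)*(o^2 - 9) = (o - 4)*(o - 3)^2*(o + 3)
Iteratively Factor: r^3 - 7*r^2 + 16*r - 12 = (r - 2)*(r^2 - 5*r + 6) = (r - 3)*(r - 2)*(r - 2)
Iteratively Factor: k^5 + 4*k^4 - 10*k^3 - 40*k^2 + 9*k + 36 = (k - 3)*(k^4 + 7*k^3 + 11*k^2 - 7*k - 12) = (k - 3)*(k - 1)*(k^3 + 8*k^2 + 19*k + 12) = (k - 3)*(k - 1)*(k + 3)*(k^2 + 5*k + 4) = (k - 3)*(k - 1)*(k + 1)*(k + 3)*(k + 4)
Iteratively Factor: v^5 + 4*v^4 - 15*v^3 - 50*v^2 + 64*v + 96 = (v + 1)*(v^4 + 3*v^3 - 18*v^2 - 32*v + 96) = (v - 2)*(v + 1)*(v^3 + 5*v^2 - 8*v - 48) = (v - 2)*(v + 1)*(v + 4)*(v^2 + v - 12) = (v - 3)*(v - 2)*(v + 1)*(v + 4)*(v + 4)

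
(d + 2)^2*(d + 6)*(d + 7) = d^4 + 17*d^3 + 98*d^2 + 220*d + 168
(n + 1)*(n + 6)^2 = n^3 + 13*n^2 + 48*n + 36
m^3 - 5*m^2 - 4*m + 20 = (m - 5)*(m - 2)*(m + 2)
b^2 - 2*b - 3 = (b - 3)*(b + 1)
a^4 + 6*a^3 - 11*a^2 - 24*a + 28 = (a - 2)*(a - 1)*(a + 2)*(a + 7)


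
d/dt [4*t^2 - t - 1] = 8*t - 1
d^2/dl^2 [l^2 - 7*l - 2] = 2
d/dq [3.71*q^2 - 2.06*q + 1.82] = 7.42*q - 2.06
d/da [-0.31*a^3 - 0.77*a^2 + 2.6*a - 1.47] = -0.93*a^2 - 1.54*a + 2.6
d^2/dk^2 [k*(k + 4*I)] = 2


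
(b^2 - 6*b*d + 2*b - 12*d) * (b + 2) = b^3 - 6*b^2*d + 4*b^2 - 24*b*d + 4*b - 24*d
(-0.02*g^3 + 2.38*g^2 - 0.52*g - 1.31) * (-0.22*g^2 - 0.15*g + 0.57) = 0.0044*g^5 - 0.5206*g^4 - 0.254*g^3 + 1.7228*g^2 - 0.0999*g - 0.7467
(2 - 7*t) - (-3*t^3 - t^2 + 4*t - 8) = 3*t^3 + t^2 - 11*t + 10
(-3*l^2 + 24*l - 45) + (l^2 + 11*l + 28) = -2*l^2 + 35*l - 17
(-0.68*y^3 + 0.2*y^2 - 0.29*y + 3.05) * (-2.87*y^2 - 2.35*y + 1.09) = 1.9516*y^5 + 1.024*y^4 - 0.3789*y^3 - 7.854*y^2 - 7.4836*y + 3.3245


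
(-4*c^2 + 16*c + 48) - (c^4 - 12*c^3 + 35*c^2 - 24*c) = -c^4 + 12*c^3 - 39*c^2 + 40*c + 48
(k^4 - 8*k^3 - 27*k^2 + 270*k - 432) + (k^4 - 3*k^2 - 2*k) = 2*k^4 - 8*k^3 - 30*k^2 + 268*k - 432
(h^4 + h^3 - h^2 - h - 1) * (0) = 0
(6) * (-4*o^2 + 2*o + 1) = -24*o^2 + 12*o + 6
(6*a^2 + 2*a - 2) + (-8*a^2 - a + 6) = -2*a^2 + a + 4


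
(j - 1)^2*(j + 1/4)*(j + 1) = j^4 - 3*j^3/4 - 5*j^2/4 + 3*j/4 + 1/4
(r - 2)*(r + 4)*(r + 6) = r^3 + 8*r^2 + 4*r - 48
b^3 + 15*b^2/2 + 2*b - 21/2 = (b - 1)*(b + 3/2)*(b + 7)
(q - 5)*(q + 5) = q^2 - 25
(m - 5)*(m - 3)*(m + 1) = m^3 - 7*m^2 + 7*m + 15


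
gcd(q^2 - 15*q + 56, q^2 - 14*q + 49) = q - 7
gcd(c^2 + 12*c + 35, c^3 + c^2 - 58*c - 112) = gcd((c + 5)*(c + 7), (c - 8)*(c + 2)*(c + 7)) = c + 7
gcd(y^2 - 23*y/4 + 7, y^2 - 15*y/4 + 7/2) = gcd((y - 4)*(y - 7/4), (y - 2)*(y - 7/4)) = y - 7/4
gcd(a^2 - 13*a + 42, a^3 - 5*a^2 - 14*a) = a - 7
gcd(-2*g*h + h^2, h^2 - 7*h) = h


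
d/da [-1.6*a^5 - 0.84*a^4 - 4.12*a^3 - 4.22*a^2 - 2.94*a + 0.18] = -8.0*a^4 - 3.36*a^3 - 12.36*a^2 - 8.44*a - 2.94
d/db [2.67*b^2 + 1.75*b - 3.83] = 5.34*b + 1.75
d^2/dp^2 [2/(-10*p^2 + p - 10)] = 4*(100*p^2 - 10*p - (20*p - 1)^2 + 100)/(10*p^2 - p + 10)^3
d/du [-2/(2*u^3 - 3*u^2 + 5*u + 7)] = 2*(6*u^2 - 6*u + 5)/(2*u^3 - 3*u^2 + 5*u + 7)^2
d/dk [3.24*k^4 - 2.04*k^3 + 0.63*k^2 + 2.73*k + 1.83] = 12.96*k^3 - 6.12*k^2 + 1.26*k + 2.73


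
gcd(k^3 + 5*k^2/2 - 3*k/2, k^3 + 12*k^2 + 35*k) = k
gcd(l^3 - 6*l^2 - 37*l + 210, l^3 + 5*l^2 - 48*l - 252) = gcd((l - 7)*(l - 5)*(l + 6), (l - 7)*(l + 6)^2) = l^2 - l - 42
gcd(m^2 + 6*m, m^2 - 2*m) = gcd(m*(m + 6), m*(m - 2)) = m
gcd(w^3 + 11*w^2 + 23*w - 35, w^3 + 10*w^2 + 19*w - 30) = w^2 + 4*w - 5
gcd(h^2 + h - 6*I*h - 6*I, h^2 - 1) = h + 1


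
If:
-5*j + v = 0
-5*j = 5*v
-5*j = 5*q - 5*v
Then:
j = 0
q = 0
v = 0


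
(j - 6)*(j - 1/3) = j^2 - 19*j/3 + 2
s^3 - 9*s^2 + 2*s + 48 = (s - 8)*(s - 3)*(s + 2)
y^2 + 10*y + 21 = (y + 3)*(y + 7)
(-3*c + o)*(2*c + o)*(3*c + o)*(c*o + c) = -18*c^4*o - 18*c^4 - 9*c^3*o^2 - 9*c^3*o + 2*c^2*o^3 + 2*c^2*o^2 + c*o^4 + c*o^3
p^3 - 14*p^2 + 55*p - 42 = (p - 7)*(p - 6)*(p - 1)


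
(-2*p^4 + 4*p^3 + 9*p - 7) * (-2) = 4*p^4 - 8*p^3 - 18*p + 14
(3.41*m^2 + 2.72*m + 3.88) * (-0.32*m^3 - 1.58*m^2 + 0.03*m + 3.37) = -1.0912*m^5 - 6.2582*m^4 - 5.4369*m^3 + 5.4429*m^2 + 9.2828*m + 13.0756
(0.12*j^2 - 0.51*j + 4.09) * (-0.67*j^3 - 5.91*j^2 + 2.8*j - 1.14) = -0.0804*j^5 - 0.3675*j^4 + 0.6098*j^3 - 25.7367*j^2 + 12.0334*j - 4.6626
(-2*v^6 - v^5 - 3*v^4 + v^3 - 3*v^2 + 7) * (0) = 0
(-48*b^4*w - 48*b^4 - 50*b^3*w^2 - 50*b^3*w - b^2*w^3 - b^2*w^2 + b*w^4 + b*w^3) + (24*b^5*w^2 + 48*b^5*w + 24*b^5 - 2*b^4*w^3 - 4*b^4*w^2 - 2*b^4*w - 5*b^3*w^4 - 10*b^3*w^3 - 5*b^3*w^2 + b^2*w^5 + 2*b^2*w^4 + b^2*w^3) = 24*b^5*w^2 + 48*b^5*w + 24*b^5 - 2*b^4*w^3 - 4*b^4*w^2 - 50*b^4*w - 48*b^4 - 5*b^3*w^4 - 10*b^3*w^3 - 55*b^3*w^2 - 50*b^3*w + b^2*w^5 + 2*b^2*w^4 - b^2*w^2 + b*w^4 + b*w^3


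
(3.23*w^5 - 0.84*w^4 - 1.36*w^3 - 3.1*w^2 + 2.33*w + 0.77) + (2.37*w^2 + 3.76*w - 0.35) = 3.23*w^5 - 0.84*w^4 - 1.36*w^3 - 0.73*w^2 + 6.09*w + 0.42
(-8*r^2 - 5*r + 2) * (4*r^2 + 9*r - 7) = -32*r^4 - 92*r^3 + 19*r^2 + 53*r - 14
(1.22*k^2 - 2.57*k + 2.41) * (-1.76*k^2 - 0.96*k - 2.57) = -2.1472*k^4 + 3.352*k^3 - 4.9098*k^2 + 4.2913*k - 6.1937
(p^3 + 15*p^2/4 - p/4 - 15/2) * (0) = 0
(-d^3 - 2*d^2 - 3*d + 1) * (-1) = d^3 + 2*d^2 + 3*d - 1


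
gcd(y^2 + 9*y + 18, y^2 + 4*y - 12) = y + 6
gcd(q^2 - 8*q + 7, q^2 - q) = q - 1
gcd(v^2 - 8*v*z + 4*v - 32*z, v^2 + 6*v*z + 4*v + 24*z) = v + 4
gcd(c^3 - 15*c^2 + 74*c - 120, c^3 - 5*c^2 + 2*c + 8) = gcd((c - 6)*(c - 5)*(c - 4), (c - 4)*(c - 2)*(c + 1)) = c - 4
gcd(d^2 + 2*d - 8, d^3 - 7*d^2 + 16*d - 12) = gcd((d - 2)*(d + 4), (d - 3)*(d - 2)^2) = d - 2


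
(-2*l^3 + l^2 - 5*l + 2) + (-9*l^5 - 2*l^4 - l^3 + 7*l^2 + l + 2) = -9*l^5 - 2*l^4 - 3*l^3 + 8*l^2 - 4*l + 4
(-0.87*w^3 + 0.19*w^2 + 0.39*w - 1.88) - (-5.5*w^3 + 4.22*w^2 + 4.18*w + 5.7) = 4.63*w^3 - 4.03*w^2 - 3.79*w - 7.58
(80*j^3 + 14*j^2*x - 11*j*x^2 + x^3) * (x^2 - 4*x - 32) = 80*j^3*x^2 - 320*j^3*x - 2560*j^3 + 14*j^2*x^3 - 56*j^2*x^2 - 448*j^2*x - 11*j*x^4 + 44*j*x^3 + 352*j*x^2 + x^5 - 4*x^4 - 32*x^3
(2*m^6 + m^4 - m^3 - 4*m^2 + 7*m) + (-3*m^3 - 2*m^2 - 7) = 2*m^6 + m^4 - 4*m^3 - 6*m^2 + 7*m - 7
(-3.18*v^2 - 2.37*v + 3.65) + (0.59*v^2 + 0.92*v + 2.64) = -2.59*v^2 - 1.45*v + 6.29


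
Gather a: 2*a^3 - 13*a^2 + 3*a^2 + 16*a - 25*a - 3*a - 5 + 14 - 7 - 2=2*a^3 - 10*a^2 - 12*a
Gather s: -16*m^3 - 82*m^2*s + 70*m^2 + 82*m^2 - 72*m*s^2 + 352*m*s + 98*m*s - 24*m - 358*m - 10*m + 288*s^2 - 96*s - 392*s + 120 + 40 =-16*m^3 + 152*m^2 - 392*m + s^2*(288 - 72*m) + s*(-82*m^2 + 450*m - 488) + 160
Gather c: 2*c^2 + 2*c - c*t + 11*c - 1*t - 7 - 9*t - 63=2*c^2 + c*(13 - t) - 10*t - 70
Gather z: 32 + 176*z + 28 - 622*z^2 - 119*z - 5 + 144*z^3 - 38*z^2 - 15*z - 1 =144*z^3 - 660*z^2 + 42*z + 54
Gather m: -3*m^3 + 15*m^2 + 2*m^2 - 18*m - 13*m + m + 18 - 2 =-3*m^3 + 17*m^2 - 30*m + 16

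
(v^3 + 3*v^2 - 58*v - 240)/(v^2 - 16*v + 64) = (v^2 + 11*v + 30)/(v - 8)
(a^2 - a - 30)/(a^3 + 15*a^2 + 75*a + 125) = (a - 6)/(a^2 + 10*a + 25)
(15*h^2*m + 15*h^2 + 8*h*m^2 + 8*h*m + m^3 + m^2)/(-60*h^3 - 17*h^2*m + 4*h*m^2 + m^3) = (-m - 1)/(4*h - m)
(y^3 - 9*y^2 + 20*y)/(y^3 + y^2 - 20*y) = (y - 5)/(y + 5)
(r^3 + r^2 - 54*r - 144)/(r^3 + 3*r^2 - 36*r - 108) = (r - 8)/(r - 6)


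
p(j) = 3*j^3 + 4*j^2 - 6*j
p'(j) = 9*j^2 + 8*j - 6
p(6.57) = 984.02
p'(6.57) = 435.04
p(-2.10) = 2.46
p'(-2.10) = 16.89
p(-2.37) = -3.25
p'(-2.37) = 25.59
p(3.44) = 148.82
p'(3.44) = 128.02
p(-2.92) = -23.07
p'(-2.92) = 47.38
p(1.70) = 16.10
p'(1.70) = 33.61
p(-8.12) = -1293.70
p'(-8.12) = 522.45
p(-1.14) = 7.59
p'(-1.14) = -3.42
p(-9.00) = -1809.00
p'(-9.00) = 651.00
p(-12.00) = -4536.00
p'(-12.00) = 1194.00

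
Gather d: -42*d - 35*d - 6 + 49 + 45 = 88 - 77*d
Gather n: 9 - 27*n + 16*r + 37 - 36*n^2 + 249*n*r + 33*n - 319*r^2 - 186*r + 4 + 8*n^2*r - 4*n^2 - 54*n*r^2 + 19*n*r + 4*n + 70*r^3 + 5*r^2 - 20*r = n^2*(8*r - 40) + n*(-54*r^2 + 268*r + 10) + 70*r^3 - 314*r^2 - 190*r + 50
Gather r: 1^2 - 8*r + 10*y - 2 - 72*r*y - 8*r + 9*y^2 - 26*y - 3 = r*(-72*y - 16) + 9*y^2 - 16*y - 4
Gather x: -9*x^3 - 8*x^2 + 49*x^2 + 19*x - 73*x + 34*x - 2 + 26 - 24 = -9*x^3 + 41*x^2 - 20*x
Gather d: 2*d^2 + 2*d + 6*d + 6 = 2*d^2 + 8*d + 6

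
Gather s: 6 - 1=5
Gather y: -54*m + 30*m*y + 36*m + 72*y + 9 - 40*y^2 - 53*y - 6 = -18*m - 40*y^2 + y*(30*m + 19) + 3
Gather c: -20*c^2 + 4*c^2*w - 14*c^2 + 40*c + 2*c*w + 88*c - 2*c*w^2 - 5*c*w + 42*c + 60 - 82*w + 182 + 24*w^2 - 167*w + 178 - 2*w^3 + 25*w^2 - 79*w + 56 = c^2*(4*w - 34) + c*(-2*w^2 - 3*w + 170) - 2*w^3 + 49*w^2 - 328*w + 476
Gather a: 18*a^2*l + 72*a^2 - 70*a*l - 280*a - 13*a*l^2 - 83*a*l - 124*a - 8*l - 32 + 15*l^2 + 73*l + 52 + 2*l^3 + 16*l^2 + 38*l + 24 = a^2*(18*l + 72) + a*(-13*l^2 - 153*l - 404) + 2*l^3 + 31*l^2 + 103*l + 44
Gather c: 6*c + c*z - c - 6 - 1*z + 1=c*(z + 5) - z - 5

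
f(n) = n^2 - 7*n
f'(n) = 2*n - 7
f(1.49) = -8.21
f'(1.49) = -4.02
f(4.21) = -11.75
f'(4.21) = 1.42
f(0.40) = -2.64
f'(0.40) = -6.20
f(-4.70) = 54.99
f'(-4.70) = -16.40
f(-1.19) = 9.75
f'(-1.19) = -9.38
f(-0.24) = 1.74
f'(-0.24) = -7.48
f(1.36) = -7.67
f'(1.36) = -4.28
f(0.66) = -4.18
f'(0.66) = -5.68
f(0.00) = 0.00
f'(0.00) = -7.00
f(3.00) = -12.00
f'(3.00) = -1.00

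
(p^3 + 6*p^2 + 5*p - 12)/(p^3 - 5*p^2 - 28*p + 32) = (p + 3)/(p - 8)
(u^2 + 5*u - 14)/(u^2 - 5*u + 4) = (u^2 + 5*u - 14)/(u^2 - 5*u + 4)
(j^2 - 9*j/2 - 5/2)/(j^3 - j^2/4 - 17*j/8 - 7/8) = 4*(j - 5)/(4*j^2 - 3*j - 7)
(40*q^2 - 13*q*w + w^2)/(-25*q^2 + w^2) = (-8*q + w)/(5*q + w)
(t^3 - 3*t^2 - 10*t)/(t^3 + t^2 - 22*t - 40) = t/(t + 4)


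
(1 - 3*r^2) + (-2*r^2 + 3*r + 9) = -5*r^2 + 3*r + 10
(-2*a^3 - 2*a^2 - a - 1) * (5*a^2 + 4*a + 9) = -10*a^5 - 18*a^4 - 31*a^3 - 27*a^2 - 13*a - 9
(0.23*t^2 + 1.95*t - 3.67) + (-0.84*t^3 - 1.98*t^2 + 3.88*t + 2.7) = -0.84*t^3 - 1.75*t^2 + 5.83*t - 0.97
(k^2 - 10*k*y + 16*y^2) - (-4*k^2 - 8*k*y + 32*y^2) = 5*k^2 - 2*k*y - 16*y^2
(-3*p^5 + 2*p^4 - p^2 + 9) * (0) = 0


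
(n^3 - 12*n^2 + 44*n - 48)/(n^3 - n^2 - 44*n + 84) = (n - 4)/(n + 7)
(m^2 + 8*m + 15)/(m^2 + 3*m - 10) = (m + 3)/(m - 2)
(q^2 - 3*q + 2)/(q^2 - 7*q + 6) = (q - 2)/(q - 6)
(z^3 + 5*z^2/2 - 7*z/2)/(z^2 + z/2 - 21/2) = z*(z - 1)/(z - 3)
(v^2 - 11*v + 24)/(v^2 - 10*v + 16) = (v - 3)/(v - 2)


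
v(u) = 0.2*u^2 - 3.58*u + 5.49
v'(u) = 0.4*u - 3.58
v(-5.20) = 29.51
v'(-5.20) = -5.66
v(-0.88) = 8.80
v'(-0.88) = -3.93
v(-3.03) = 18.17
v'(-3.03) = -4.79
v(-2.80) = 17.08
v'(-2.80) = -4.70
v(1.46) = 0.69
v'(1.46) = -3.00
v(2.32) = -1.74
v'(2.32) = -2.65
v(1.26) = 1.30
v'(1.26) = -3.08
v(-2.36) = 15.05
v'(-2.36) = -4.52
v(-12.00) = 77.25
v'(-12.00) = -8.38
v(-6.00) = 34.17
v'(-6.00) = -5.98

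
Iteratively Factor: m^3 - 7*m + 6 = (m + 3)*(m^2 - 3*m + 2) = (m - 2)*(m + 3)*(m - 1)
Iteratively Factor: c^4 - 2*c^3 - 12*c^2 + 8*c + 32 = (c - 2)*(c^3 - 12*c - 16) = (c - 2)*(c + 2)*(c^2 - 2*c - 8) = (c - 4)*(c - 2)*(c + 2)*(c + 2)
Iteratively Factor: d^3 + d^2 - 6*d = (d - 2)*(d^2 + 3*d) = d*(d - 2)*(d + 3)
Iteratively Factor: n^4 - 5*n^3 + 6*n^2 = (n - 3)*(n^3 - 2*n^2) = n*(n - 3)*(n^2 - 2*n) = n^2*(n - 3)*(n - 2)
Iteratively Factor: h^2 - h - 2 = (h + 1)*(h - 2)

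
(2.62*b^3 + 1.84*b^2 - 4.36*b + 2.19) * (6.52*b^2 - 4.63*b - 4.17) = 17.0824*b^5 - 0.133799999999999*b^4 - 47.8718*b^3 + 26.7928*b^2 + 8.0415*b - 9.1323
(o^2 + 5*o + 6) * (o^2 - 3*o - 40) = o^4 + 2*o^3 - 49*o^2 - 218*o - 240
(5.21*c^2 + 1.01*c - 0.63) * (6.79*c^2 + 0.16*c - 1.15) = 35.3759*c^4 + 7.6915*c^3 - 10.1076*c^2 - 1.2623*c + 0.7245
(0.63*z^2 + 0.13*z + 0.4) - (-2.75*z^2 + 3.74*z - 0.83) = 3.38*z^2 - 3.61*z + 1.23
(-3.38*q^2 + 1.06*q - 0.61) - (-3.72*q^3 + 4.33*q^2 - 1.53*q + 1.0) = 3.72*q^3 - 7.71*q^2 + 2.59*q - 1.61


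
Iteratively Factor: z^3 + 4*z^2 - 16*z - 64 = (z + 4)*(z^2 - 16) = (z - 4)*(z + 4)*(z + 4)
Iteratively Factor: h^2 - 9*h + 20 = (h - 4)*(h - 5)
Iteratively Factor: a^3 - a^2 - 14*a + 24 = (a - 3)*(a^2 + 2*a - 8) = (a - 3)*(a - 2)*(a + 4)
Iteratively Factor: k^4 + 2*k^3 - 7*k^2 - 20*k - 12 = (k + 1)*(k^3 + k^2 - 8*k - 12) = (k + 1)*(k + 2)*(k^2 - k - 6) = (k + 1)*(k + 2)^2*(k - 3)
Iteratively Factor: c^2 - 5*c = (c - 5)*(c)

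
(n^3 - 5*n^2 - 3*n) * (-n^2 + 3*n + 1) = -n^5 + 8*n^4 - 11*n^3 - 14*n^2 - 3*n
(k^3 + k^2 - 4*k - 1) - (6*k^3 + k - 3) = -5*k^3 + k^2 - 5*k + 2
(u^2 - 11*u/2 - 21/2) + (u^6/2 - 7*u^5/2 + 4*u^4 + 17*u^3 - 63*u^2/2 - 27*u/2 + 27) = u^6/2 - 7*u^5/2 + 4*u^4 + 17*u^3 - 61*u^2/2 - 19*u + 33/2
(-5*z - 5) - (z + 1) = -6*z - 6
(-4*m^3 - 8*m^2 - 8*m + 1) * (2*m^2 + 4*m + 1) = -8*m^5 - 32*m^4 - 52*m^3 - 38*m^2 - 4*m + 1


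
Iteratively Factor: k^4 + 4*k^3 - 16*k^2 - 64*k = (k + 4)*(k^3 - 16*k) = (k + 4)^2*(k^2 - 4*k) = k*(k + 4)^2*(k - 4)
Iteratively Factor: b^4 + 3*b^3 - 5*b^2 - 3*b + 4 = (b - 1)*(b^3 + 4*b^2 - b - 4) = (b - 1)*(b + 1)*(b^2 + 3*b - 4) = (b - 1)^2*(b + 1)*(b + 4)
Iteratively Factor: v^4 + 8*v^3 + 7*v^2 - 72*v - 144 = (v + 4)*(v^3 + 4*v^2 - 9*v - 36) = (v - 3)*(v + 4)*(v^2 + 7*v + 12) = (v - 3)*(v + 3)*(v + 4)*(v + 4)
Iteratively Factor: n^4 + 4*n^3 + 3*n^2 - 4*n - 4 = (n - 1)*(n^3 + 5*n^2 + 8*n + 4) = (n - 1)*(n + 2)*(n^2 + 3*n + 2) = (n - 1)*(n + 1)*(n + 2)*(n + 2)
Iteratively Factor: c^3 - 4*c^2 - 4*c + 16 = (c - 2)*(c^2 - 2*c - 8) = (c - 2)*(c + 2)*(c - 4)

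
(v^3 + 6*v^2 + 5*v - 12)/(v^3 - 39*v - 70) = (-v^3 - 6*v^2 - 5*v + 12)/(-v^3 + 39*v + 70)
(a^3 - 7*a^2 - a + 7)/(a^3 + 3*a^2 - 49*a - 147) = (a^2 - 1)/(a^2 + 10*a + 21)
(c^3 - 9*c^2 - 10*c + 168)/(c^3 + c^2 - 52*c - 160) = (c^2 - 13*c + 42)/(c^2 - 3*c - 40)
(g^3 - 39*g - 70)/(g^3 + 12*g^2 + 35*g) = (g^2 - 5*g - 14)/(g*(g + 7))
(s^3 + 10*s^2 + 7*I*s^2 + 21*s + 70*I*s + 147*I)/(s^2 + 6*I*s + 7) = (s^2 + 10*s + 21)/(s - I)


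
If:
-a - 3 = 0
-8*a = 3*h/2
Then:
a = -3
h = 16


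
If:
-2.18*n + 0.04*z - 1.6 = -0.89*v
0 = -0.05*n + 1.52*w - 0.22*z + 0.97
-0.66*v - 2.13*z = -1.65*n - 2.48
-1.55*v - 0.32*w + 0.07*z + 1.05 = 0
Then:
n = -0.39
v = 0.82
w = -0.56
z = 0.61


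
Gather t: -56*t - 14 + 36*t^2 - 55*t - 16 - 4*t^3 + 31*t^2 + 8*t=-4*t^3 + 67*t^2 - 103*t - 30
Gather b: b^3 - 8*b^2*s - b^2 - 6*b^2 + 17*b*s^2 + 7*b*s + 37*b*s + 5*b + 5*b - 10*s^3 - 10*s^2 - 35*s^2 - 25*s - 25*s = b^3 + b^2*(-8*s - 7) + b*(17*s^2 + 44*s + 10) - 10*s^3 - 45*s^2 - 50*s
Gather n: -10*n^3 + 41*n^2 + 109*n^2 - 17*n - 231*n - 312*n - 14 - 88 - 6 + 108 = -10*n^3 + 150*n^2 - 560*n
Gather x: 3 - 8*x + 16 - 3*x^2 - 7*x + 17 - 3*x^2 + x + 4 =-6*x^2 - 14*x + 40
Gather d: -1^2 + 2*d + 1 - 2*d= 0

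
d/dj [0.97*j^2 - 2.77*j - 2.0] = 1.94*j - 2.77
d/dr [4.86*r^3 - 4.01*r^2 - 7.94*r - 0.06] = 14.58*r^2 - 8.02*r - 7.94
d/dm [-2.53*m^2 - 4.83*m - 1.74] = -5.06*m - 4.83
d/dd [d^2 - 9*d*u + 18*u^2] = 2*d - 9*u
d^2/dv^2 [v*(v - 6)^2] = 6*v - 24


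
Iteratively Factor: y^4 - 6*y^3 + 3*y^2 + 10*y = (y - 5)*(y^3 - y^2 - 2*y) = (y - 5)*(y - 2)*(y^2 + y) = y*(y - 5)*(y - 2)*(y + 1)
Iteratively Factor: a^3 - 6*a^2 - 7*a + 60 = (a - 5)*(a^2 - a - 12) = (a - 5)*(a + 3)*(a - 4)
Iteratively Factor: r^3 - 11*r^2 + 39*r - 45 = (r - 3)*(r^2 - 8*r + 15) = (r - 3)^2*(r - 5)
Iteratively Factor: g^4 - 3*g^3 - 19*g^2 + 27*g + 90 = (g - 5)*(g^3 + 2*g^2 - 9*g - 18) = (g - 5)*(g + 3)*(g^2 - g - 6) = (g - 5)*(g + 2)*(g + 3)*(g - 3)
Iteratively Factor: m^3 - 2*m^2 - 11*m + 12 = (m - 4)*(m^2 + 2*m - 3) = (m - 4)*(m - 1)*(m + 3)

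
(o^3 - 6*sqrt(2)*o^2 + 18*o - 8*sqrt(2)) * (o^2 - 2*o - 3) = o^5 - 6*sqrt(2)*o^4 - 2*o^4 + 15*o^3 + 12*sqrt(2)*o^3 - 36*o^2 + 10*sqrt(2)*o^2 - 54*o + 16*sqrt(2)*o + 24*sqrt(2)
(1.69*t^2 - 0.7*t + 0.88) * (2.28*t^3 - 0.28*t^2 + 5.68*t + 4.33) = 3.8532*t^5 - 2.0692*t^4 + 11.8016*t^3 + 3.0953*t^2 + 1.9674*t + 3.8104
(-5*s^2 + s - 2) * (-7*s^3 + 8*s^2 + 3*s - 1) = 35*s^5 - 47*s^4 + 7*s^3 - 8*s^2 - 7*s + 2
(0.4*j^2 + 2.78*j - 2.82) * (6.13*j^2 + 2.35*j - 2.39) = 2.452*j^4 + 17.9814*j^3 - 11.7096*j^2 - 13.2712*j + 6.7398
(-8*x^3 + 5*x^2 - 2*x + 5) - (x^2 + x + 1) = -8*x^3 + 4*x^2 - 3*x + 4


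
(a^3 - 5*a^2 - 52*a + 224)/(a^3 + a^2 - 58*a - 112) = (a - 4)/(a + 2)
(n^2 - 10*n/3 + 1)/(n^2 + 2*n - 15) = (n - 1/3)/(n + 5)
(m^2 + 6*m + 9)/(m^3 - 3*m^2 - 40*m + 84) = (m^2 + 6*m + 9)/(m^3 - 3*m^2 - 40*m + 84)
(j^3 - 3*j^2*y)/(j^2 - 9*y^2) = j^2/(j + 3*y)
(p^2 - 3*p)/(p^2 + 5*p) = (p - 3)/(p + 5)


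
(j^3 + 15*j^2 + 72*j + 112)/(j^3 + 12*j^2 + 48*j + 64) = (j + 7)/(j + 4)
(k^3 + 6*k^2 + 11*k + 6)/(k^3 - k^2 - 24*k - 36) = (k + 1)/(k - 6)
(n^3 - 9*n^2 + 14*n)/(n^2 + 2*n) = (n^2 - 9*n + 14)/(n + 2)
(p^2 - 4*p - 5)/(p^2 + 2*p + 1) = (p - 5)/(p + 1)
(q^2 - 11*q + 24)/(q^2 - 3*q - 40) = (q - 3)/(q + 5)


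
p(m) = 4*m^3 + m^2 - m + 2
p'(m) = 12*m^2 + 2*m - 1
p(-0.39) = 2.30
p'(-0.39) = 0.05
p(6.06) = 922.84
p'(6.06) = 451.80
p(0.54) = 2.38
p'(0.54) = 3.58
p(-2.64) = -61.99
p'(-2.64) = 77.36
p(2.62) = 78.18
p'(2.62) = 86.61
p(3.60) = 197.98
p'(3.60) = 161.72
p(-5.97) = -807.49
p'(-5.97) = 414.75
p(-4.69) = -383.96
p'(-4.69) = 253.57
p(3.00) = 116.00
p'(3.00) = 113.00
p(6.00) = 896.00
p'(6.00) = 443.00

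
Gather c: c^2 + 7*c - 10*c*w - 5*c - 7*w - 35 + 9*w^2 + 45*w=c^2 + c*(2 - 10*w) + 9*w^2 + 38*w - 35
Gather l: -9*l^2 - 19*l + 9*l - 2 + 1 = -9*l^2 - 10*l - 1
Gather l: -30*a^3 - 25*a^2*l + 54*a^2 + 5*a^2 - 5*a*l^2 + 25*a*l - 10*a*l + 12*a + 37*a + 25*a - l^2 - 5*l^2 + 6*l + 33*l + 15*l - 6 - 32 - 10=-30*a^3 + 59*a^2 + 74*a + l^2*(-5*a - 6) + l*(-25*a^2 + 15*a + 54) - 48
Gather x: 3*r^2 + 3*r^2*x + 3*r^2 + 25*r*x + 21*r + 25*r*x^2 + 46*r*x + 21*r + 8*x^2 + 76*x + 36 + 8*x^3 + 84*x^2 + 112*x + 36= 6*r^2 + 42*r + 8*x^3 + x^2*(25*r + 92) + x*(3*r^2 + 71*r + 188) + 72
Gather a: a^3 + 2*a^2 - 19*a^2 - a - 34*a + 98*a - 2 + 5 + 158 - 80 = a^3 - 17*a^2 + 63*a + 81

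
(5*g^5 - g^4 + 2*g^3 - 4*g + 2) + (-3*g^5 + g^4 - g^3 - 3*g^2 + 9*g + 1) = 2*g^5 + g^3 - 3*g^2 + 5*g + 3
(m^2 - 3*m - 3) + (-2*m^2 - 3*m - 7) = -m^2 - 6*m - 10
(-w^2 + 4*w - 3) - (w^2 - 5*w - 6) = -2*w^2 + 9*w + 3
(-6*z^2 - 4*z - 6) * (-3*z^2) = 18*z^4 + 12*z^3 + 18*z^2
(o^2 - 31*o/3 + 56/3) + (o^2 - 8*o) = 2*o^2 - 55*o/3 + 56/3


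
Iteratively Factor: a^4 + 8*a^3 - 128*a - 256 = (a + 4)*(a^3 + 4*a^2 - 16*a - 64) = (a + 4)^2*(a^2 - 16) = (a + 4)^3*(a - 4)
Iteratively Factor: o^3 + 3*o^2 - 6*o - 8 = (o + 4)*(o^2 - o - 2) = (o - 2)*(o + 4)*(o + 1)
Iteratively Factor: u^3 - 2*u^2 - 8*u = (u - 4)*(u^2 + 2*u) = (u - 4)*(u + 2)*(u)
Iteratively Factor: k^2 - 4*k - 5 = (k - 5)*(k + 1)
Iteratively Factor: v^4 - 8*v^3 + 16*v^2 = (v - 4)*(v^3 - 4*v^2) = (v - 4)^2*(v^2) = v*(v - 4)^2*(v)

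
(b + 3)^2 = b^2 + 6*b + 9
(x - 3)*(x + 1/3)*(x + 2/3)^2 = x^4 - 4*x^3/3 - 37*x^2/9 - 68*x/27 - 4/9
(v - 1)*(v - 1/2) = v^2 - 3*v/2 + 1/2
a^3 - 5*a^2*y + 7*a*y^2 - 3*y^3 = (a - 3*y)*(a - y)^2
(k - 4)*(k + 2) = k^2 - 2*k - 8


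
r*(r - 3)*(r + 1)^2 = r^4 - r^3 - 5*r^2 - 3*r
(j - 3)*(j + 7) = j^2 + 4*j - 21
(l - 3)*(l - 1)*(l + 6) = l^3 + 2*l^2 - 21*l + 18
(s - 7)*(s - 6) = s^2 - 13*s + 42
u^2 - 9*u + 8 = (u - 8)*(u - 1)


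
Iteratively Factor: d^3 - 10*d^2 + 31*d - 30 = (d - 5)*(d^2 - 5*d + 6) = (d - 5)*(d - 2)*(d - 3)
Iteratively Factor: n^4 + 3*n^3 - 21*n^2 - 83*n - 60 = (n + 1)*(n^3 + 2*n^2 - 23*n - 60) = (n + 1)*(n + 3)*(n^2 - n - 20) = (n + 1)*(n + 3)*(n + 4)*(n - 5)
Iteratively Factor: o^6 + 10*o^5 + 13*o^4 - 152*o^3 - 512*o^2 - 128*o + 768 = (o - 1)*(o^5 + 11*o^4 + 24*o^3 - 128*o^2 - 640*o - 768) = (o - 1)*(o + 4)*(o^4 + 7*o^3 - 4*o^2 - 112*o - 192) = (o - 1)*(o + 3)*(o + 4)*(o^3 + 4*o^2 - 16*o - 64) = (o - 4)*(o - 1)*(o + 3)*(o + 4)*(o^2 + 8*o + 16) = (o - 4)*(o - 1)*(o + 3)*(o + 4)^2*(o + 4)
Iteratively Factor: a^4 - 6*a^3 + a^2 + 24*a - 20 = (a + 2)*(a^3 - 8*a^2 + 17*a - 10) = (a - 5)*(a + 2)*(a^2 - 3*a + 2) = (a - 5)*(a - 1)*(a + 2)*(a - 2)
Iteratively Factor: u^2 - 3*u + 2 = (u - 1)*(u - 2)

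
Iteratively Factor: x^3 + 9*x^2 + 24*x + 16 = (x + 1)*(x^2 + 8*x + 16) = (x + 1)*(x + 4)*(x + 4)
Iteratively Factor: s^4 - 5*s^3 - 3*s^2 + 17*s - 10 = (s + 2)*(s^3 - 7*s^2 + 11*s - 5) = (s - 1)*(s + 2)*(s^2 - 6*s + 5) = (s - 5)*(s - 1)*(s + 2)*(s - 1)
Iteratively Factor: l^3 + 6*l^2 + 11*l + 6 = (l + 3)*(l^2 + 3*l + 2) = (l + 2)*(l + 3)*(l + 1)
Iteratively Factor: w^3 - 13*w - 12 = (w + 1)*(w^2 - w - 12) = (w - 4)*(w + 1)*(w + 3)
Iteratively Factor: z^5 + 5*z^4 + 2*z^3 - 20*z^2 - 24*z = (z - 2)*(z^4 + 7*z^3 + 16*z^2 + 12*z) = (z - 2)*(z + 2)*(z^3 + 5*z^2 + 6*z) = z*(z - 2)*(z + 2)*(z^2 + 5*z + 6) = z*(z - 2)*(z + 2)*(z + 3)*(z + 2)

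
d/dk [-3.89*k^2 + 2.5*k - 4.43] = 2.5 - 7.78*k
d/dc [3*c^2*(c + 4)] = 3*c*(3*c + 8)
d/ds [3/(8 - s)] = 3/(s - 8)^2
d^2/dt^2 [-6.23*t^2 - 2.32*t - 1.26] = -12.4600000000000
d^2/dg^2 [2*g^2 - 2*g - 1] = 4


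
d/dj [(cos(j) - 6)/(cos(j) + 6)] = -12*sin(j)/(cos(j) + 6)^2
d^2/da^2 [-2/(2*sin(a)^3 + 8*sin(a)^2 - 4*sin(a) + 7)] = 4*(18*sin(a)^6 + 88*sin(a)^5 + 96*sin(a)^4 - 239*sin(a)^3 - 272*sin(a)^2 + 152*sin(a) + 40)/(2*sin(a)^3 + 8*sin(a)^2 - 4*sin(a) + 7)^3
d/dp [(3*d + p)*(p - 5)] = 3*d + 2*p - 5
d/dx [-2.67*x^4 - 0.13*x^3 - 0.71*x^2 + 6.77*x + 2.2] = -10.68*x^3 - 0.39*x^2 - 1.42*x + 6.77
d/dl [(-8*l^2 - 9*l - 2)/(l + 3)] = (-8*l^2 - 48*l - 25)/(l^2 + 6*l + 9)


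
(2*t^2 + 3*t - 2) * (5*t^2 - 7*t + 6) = 10*t^4 + t^3 - 19*t^2 + 32*t - 12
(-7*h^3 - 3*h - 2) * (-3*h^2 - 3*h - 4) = 21*h^5 + 21*h^4 + 37*h^3 + 15*h^2 + 18*h + 8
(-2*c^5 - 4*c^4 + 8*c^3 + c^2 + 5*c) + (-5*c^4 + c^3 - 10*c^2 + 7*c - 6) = -2*c^5 - 9*c^4 + 9*c^3 - 9*c^2 + 12*c - 6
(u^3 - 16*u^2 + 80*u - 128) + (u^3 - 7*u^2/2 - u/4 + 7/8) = 2*u^3 - 39*u^2/2 + 319*u/4 - 1017/8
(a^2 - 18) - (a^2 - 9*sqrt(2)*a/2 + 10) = 9*sqrt(2)*a/2 - 28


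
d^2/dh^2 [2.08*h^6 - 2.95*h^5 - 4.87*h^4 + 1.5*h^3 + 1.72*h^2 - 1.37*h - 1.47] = 62.4*h^4 - 59.0*h^3 - 58.44*h^2 + 9.0*h + 3.44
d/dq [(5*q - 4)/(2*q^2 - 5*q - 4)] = 2*(-5*q^2 + 8*q - 20)/(4*q^4 - 20*q^3 + 9*q^2 + 40*q + 16)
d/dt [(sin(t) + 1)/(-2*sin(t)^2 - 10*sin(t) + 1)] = (4*sin(t) - cos(2*t) + 12)*cos(t)/(10*sin(t) - cos(2*t))^2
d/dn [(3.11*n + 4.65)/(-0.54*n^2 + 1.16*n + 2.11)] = (1.6794*n^2 + 5.022*n + 1.1681)/(0.2916*n^4 - 1.2528*n^3 - 0.9332*n^2 + 4.8952*n + 4.4521)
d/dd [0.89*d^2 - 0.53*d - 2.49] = 1.78*d - 0.53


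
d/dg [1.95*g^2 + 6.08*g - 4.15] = 3.9*g + 6.08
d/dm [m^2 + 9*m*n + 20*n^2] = 2*m + 9*n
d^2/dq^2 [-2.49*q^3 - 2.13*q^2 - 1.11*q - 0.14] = -14.94*q - 4.26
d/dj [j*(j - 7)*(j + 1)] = 3*j^2 - 12*j - 7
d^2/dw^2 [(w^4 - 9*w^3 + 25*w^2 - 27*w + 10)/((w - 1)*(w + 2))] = 2*(w^3 + 6*w^2 + 12*w - 76)/(w^3 + 6*w^2 + 12*w + 8)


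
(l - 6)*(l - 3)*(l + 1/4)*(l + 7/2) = l^4 - 21*l^3/4 - 119*l^2/8 + 477*l/8 + 63/4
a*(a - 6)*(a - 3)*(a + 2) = a^4 - 7*a^3 + 36*a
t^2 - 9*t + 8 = (t - 8)*(t - 1)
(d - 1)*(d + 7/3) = d^2 + 4*d/3 - 7/3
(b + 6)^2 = b^2 + 12*b + 36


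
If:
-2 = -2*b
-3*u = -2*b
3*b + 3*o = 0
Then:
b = 1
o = -1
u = 2/3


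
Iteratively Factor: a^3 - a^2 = (a)*(a^2 - a) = a*(a - 1)*(a)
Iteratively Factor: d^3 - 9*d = (d)*(d^2 - 9) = d*(d - 3)*(d + 3)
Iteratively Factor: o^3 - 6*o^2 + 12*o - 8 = (o - 2)*(o^2 - 4*o + 4) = (o - 2)^2*(o - 2)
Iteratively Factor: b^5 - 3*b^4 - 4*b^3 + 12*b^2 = (b + 2)*(b^4 - 5*b^3 + 6*b^2) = (b - 3)*(b + 2)*(b^3 - 2*b^2) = (b - 3)*(b - 2)*(b + 2)*(b^2) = b*(b - 3)*(b - 2)*(b + 2)*(b)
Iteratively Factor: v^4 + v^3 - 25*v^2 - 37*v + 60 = (v + 3)*(v^3 - 2*v^2 - 19*v + 20) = (v - 1)*(v + 3)*(v^2 - v - 20) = (v - 1)*(v + 3)*(v + 4)*(v - 5)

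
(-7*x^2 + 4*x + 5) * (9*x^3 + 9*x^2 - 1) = -63*x^5 - 27*x^4 + 81*x^3 + 52*x^2 - 4*x - 5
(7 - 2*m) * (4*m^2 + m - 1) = -8*m^3 + 26*m^2 + 9*m - 7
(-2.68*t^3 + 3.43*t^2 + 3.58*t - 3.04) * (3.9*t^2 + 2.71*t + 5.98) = -10.452*t^5 + 6.1142*t^4 + 7.2309*t^3 + 18.3572*t^2 + 13.17*t - 18.1792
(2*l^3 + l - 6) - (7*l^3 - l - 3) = -5*l^3 + 2*l - 3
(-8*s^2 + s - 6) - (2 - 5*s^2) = -3*s^2 + s - 8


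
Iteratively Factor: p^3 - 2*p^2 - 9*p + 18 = (p - 2)*(p^2 - 9) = (p - 2)*(p + 3)*(p - 3)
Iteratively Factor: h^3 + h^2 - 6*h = (h + 3)*(h^2 - 2*h) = (h - 2)*(h + 3)*(h)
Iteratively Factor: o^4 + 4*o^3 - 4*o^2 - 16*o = (o - 2)*(o^3 + 6*o^2 + 8*o) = (o - 2)*(o + 2)*(o^2 + 4*o) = o*(o - 2)*(o + 2)*(o + 4)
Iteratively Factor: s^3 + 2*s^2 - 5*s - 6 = (s + 3)*(s^2 - s - 2) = (s + 1)*(s + 3)*(s - 2)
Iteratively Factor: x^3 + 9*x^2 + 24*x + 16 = (x + 1)*(x^2 + 8*x + 16) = (x + 1)*(x + 4)*(x + 4)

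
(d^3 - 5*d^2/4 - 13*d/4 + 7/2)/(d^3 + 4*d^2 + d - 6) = (4*d^2 - d - 14)/(4*(d^2 + 5*d + 6))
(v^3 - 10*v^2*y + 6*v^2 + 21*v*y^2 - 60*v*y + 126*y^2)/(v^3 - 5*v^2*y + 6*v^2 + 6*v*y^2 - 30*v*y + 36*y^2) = (-v + 7*y)/(-v + 2*y)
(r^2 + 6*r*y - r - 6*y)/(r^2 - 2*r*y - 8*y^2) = (-r^2 - 6*r*y + r + 6*y)/(-r^2 + 2*r*y + 8*y^2)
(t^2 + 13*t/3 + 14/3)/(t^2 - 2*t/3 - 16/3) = (3*t + 7)/(3*t - 8)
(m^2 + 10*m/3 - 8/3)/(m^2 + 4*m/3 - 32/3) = (3*m - 2)/(3*m - 8)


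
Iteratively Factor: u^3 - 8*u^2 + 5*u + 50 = (u - 5)*(u^2 - 3*u - 10) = (u - 5)^2*(u + 2)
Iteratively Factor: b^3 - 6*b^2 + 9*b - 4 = (b - 1)*(b^2 - 5*b + 4) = (b - 4)*(b - 1)*(b - 1)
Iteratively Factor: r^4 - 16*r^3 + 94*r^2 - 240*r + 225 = (r - 3)*(r^3 - 13*r^2 + 55*r - 75) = (r - 5)*(r - 3)*(r^2 - 8*r + 15) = (r - 5)^2*(r - 3)*(r - 3)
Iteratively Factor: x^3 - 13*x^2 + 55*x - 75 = (x - 3)*(x^2 - 10*x + 25) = (x - 5)*(x - 3)*(x - 5)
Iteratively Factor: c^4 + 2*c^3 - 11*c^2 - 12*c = (c)*(c^3 + 2*c^2 - 11*c - 12) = c*(c + 1)*(c^2 + c - 12) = c*(c - 3)*(c + 1)*(c + 4)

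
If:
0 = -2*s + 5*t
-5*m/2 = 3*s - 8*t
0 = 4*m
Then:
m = 0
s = 0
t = 0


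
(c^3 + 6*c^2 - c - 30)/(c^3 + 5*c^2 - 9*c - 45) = (c - 2)/(c - 3)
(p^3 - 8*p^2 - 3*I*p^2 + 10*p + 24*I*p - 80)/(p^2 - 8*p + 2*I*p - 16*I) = p - 5*I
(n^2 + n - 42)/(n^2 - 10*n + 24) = (n + 7)/(n - 4)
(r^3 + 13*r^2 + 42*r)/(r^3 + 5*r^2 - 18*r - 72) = r*(r + 7)/(r^2 - r - 12)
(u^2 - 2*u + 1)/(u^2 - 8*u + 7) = (u - 1)/(u - 7)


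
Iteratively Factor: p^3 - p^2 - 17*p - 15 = (p + 1)*(p^2 - 2*p - 15) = (p - 5)*(p + 1)*(p + 3)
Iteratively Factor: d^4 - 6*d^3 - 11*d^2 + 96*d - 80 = (d - 4)*(d^3 - 2*d^2 - 19*d + 20) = (d - 4)*(d - 1)*(d^2 - d - 20) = (d - 4)*(d - 1)*(d + 4)*(d - 5)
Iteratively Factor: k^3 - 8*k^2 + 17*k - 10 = (k - 5)*(k^2 - 3*k + 2) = (k - 5)*(k - 2)*(k - 1)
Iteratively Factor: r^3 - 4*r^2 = (r - 4)*(r^2) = r*(r - 4)*(r)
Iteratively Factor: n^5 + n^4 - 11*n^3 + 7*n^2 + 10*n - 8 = (n + 4)*(n^4 - 3*n^3 + n^2 + 3*n - 2) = (n - 1)*(n + 4)*(n^3 - 2*n^2 - n + 2) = (n - 2)*(n - 1)*(n + 4)*(n^2 - 1) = (n - 2)*(n - 1)^2*(n + 4)*(n + 1)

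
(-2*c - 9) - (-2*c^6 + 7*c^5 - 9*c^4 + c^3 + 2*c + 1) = 2*c^6 - 7*c^5 + 9*c^4 - c^3 - 4*c - 10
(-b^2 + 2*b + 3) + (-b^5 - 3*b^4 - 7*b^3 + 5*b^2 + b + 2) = -b^5 - 3*b^4 - 7*b^3 + 4*b^2 + 3*b + 5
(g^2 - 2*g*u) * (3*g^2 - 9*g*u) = 3*g^4 - 15*g^3*u + 18*g^2*u^2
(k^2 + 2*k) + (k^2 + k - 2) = 2*k^2 + 3*k - 2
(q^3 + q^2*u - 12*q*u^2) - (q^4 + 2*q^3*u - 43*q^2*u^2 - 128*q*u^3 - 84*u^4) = -q^4 - 2*q^3*u + q^3 + 43*q^2*u^2 + q^2*u + 128*q*u^3 - 12*q*u^2 + 84*u^4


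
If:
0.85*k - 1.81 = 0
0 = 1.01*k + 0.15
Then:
No Solution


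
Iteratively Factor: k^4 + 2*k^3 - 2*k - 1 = (k + 1)*(k^3 + k^2 - k - 1) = (k + 1)^2*(k^2 - 1) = (k + 1)^3*(k - 1)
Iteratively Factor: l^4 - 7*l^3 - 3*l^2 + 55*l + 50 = (l + 1)*(l^3 - 8*l^2 + 5*l + 50) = (l - 5)*(l + 1)*(l^2 - 3*l - 10) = (l - 5)^2*(l + 1)*(l + 2)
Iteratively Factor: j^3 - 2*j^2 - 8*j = (j - 4)*(j^2 + 2*j) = (j - 4)*(j + 2)*(j)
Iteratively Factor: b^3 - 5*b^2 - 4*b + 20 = (b - 2)*(b^2 - 3*b - 10) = (b - 5)*(b - 2)*(b + 2)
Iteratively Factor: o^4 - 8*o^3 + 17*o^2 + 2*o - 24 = (o - 2)*(o^3 - 6*o^2 + 5*o + 12) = (o - 2)*(o + 1)*(o^2 - 7*o + 12) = (o - 3)*(o - 2)*(o + 1)*(o - 4)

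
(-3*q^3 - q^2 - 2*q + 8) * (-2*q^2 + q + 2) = 6*q^5 - q^4 - 3*q^3 - 20*q^2 + 4*q + 16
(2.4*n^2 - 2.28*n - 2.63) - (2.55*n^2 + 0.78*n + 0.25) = -0.15*n^2 - 3.06*n - 2.88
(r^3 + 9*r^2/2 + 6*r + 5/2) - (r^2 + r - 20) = r^3 + 7*r^2/2 + 5*r + 45/2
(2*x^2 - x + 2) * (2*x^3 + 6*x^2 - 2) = 4*x^5 + 10*x^4 - 2*x^3 + 8*x^2 + 2*x - 4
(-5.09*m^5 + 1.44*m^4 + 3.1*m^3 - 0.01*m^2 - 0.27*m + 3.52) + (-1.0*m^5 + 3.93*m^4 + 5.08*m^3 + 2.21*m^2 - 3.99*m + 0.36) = -6.09*m^5 + 5.37*m^4 + 8.18*m^3 + 2.2*m^2 - 4.26*m + 3.88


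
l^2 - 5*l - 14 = (l - 7)*(l + 2)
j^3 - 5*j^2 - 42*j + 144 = (j - 8)*(j - 3)*(j + 6)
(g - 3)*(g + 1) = g^2 - 2*g - 3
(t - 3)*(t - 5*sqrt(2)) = t^2 - 5*sqrt(2)*t - 3*t + 15*sqrt(2)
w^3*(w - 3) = w^4 - 3*w^3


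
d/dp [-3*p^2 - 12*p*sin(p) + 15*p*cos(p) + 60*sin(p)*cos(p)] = -15*p*sin(p) - 12*p*cos(p) - 6*p - 12*sin(p) + 15*cos(p) + 60*cos(2*p)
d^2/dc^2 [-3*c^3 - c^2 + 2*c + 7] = -18*c - 2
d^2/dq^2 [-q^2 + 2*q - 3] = -2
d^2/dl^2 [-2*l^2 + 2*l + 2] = -4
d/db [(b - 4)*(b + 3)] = 2*b - 1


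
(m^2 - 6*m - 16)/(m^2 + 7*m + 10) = (m - 8)/(m + 5)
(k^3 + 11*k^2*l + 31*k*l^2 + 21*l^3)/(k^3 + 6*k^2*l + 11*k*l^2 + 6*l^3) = (k + 7*l)/(k + 2*l)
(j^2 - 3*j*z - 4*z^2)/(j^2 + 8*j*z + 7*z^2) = (j - 4*z)/(j + 7*z)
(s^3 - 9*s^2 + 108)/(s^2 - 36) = (s^2 - 3*s - 18)/(s + 6)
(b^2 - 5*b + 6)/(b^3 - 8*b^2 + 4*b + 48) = (b^2 - 5*b + 6)/(b^3 - 8*b^2 + 4*b + 48)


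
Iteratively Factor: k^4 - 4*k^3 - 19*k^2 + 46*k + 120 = (k + 3)*(k^3 - 7*k^2 + 2*k + 40) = (k - 5)*(k + 3)*(k^2 - 2*k - 8) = (k - 5)*(k - 4)*(k + 3)*(k + 2)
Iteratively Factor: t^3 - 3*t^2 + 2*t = (t)*(t^2 - 3*t + 2) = t*(t - 1)*(t - 2)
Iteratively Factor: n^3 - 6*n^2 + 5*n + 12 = (n - 3)*(n^2 - 3*n - 4) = (n - 4)*(n - 3)*(n + 1)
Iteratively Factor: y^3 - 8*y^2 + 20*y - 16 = (y - 2)*(y^2 - 6*y + 8) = (y - 2)^2*(y - 4)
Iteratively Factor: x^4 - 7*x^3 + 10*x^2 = (x)*(x^3 - 7*x^2 + 10*x) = x*(x - 5)*(x^2 - 2*x) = x*(x - 5)*(x - 2)*(x)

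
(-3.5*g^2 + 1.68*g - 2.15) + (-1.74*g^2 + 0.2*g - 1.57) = -5.24*g^2 + 1.88*g - 3.72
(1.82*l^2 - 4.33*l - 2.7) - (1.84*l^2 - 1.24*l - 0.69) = -0.02*l^2 - 3.09*l - 2.01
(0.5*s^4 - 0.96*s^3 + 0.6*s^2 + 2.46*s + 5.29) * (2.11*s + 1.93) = 1.055*s^5 - 1.0606*s^4 - 0.5868*s^3 + 6.3486*s^2 + 15.9097*s + 10.2097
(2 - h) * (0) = 0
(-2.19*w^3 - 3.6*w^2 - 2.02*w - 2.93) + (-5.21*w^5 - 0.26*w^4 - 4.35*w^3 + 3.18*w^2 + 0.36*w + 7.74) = -5.21*w^5 - 0.26*w^4 - 6.54*w^3 - 0.42*w^2 - 1.66*w + 4.81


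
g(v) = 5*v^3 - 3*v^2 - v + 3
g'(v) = 15*v^2 - 6*v - 1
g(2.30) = 45.66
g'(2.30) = 64.55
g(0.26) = 2.63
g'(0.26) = -1.55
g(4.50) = 393.38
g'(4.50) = 275.75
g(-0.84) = -1.24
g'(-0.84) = 14.62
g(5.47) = 726.10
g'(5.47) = 414.99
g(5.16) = 604.90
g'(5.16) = 367.42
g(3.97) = 264.60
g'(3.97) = 211.59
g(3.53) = 182.02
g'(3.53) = 164.73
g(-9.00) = -3876.00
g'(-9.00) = 1268.00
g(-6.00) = -1179.00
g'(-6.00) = 575.00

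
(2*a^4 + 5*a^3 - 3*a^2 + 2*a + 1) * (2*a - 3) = 4*a^5 + 4*a^4 - 21*a^3 + 13*a^2 - 4*a - 3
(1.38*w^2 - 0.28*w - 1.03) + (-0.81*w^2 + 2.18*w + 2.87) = 0.57*w^2 + 1.9*w + 1.84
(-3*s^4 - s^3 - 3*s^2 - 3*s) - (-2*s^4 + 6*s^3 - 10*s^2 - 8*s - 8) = -s^4 - 7*s^3 + 7*s^2 + 5*s + 8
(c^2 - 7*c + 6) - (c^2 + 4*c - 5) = 11 - 11*c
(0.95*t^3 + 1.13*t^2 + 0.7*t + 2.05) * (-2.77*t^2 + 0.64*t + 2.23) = -2.6315*t^5 - 2.5221*t^4 + 0.9027*t^3 - 2.7106*t^2 + 2.873*t + 4.5715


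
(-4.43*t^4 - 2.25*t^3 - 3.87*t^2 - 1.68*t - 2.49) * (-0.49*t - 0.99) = 2.1707*t^5 + 5.4882*t^4 + 4.1238*t^3 + 4.6545*t^2 + 2.8833*t + 2.4651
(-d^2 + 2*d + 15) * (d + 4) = -d^3 - 2*d^2 + 23*d + 60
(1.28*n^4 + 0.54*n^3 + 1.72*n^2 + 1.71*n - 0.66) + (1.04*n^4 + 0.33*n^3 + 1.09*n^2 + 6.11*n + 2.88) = 2.32*n^4 + 0.87*n^3 + 2.81*n^2 + 7.82*n + 2.22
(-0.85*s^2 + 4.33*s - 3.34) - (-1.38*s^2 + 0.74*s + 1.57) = 0.53*s^2 + 3.59*s - 4.91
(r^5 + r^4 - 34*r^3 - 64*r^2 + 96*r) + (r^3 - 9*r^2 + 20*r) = r^5 + r^4 - 33*r^3 - 73*r^2 + 116*r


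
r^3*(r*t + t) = r^4*t + r^3*t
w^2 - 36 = (w - 6)*(w + 6)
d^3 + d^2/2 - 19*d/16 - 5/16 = (d - 1)*(d + 1/4)*(d + 5/4)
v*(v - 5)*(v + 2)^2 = v^4 - v^3 - 16*v^2 - 20*v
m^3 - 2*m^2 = m^2*(m - 2)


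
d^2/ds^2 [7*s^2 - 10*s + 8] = 14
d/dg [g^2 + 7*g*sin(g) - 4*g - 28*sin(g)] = 7*g*cos(g) + 2*g + 7*sin(g) - 28*cos(g) - 4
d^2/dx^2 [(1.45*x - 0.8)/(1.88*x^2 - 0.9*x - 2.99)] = ((5.618 - 16.356*x)*(-1.88*x^2 + 0.9*x + 2.99) - (1.45*x - 0.8)*(3.76*x - 0.9)*(7.52*x - 1.8))/(-1.88*x^2 + 0.9*x + 2.99)^3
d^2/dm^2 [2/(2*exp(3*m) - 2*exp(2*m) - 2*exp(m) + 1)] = 4*((-9*exp(2*m) + 4*exp(m) + 1)*(2*exp(3*m) - 2*exp(2*m) - 2*exp(m) + 1) + 4*(-3*exp(2*m) + 2*exp(m) + 1)^2*exp(m))*exp(m)/(2*exp(3*m) - 2*exp(2*m) - 2*exp(m) + 1)^3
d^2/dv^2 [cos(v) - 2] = -cos(v)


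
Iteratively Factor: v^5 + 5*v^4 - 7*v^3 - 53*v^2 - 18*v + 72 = (v - 3)*(v^4 + 8*v^3 + 17*v^2 - 2*v - 24) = (v - 3)*(v + 2)*(v^3 + 6*v^2 + 5*v - 12) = (v - 3)*(v + 2)*(v + 3)*(v^2 + 3*v - 4) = (v - 3)*(v + 2)*(v + 3)*(v + 4)*(v - 1)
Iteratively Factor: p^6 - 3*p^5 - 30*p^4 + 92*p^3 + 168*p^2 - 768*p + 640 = (p + 4)*(p^5 - 7*p^4 - 2*p^3 + 100*p^2 - 232*p + 160) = (p - 2)*(p + 4)*(p^4 - 5*p^3 - 12*p^2 + 76*p - 80) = (p - 2)^2*(p + 4)*(p^3 - 3*p^2 - 18*p + 40) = (p - 2)^2*(p + 4)^2*(p^2 - 7*p + 10) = (p - 5)*(p - 2)^2*(p + 4)^2*(p - 2)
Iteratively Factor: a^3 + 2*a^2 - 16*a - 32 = (a - 4)*(a^2 + 6*a + 8) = (a - 4)*(a + 2)*(a + 4)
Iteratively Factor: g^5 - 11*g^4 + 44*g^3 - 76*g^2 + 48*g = (g - 2)*(g^4 - 9*g^3 + 26*g^2 - 24*g) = (g - 2)^2*(g^3 - 7*g^2 + 12*g) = g*(g - 2)^2*(g^2 - 7*g + 12) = g*(g - 4)*(g - 2)^2*(g - 3)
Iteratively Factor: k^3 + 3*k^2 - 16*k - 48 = (k + 3)*(k^2 - 16) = (k - 4)*(k + 3)*(k + 4)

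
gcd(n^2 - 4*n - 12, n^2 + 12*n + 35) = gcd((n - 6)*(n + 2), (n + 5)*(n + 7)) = 1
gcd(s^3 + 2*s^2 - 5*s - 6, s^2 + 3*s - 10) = s - 2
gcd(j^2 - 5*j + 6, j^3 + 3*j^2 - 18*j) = j - 3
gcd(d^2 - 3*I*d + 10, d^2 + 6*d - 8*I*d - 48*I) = 1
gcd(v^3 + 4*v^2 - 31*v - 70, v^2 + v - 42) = v + 7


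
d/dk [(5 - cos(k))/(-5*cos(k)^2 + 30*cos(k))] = (sin(k) + 30*sin(k)/cos(k)^2 - 10*tan(k))/(5*(cos(k) - 6)^2)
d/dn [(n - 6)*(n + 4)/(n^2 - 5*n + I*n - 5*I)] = (-(n - 6)*(n + 4)*(2*n - 5 + I) + 2*(n - 1)*(n^2 - 5*n + I*n - 5*I))/(n^2 - 5*n + I*n - 5*I)^2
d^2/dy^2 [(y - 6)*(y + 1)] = 2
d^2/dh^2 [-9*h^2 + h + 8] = -18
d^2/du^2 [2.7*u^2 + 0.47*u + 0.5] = 5.40000000000000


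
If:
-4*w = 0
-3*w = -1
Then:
No Solution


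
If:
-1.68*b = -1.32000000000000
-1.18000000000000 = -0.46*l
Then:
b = 0.79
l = 2.57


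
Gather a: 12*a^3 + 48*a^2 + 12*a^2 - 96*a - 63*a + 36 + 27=12*a^3 + 60*a^2 - 159*a + 63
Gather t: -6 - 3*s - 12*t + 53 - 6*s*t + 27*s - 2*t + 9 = 24*s + t*(-6*s - 14) + 56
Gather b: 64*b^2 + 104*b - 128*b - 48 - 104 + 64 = 64*b^2 - 24*b - 88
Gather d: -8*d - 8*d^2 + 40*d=-8*d^2 + 32*d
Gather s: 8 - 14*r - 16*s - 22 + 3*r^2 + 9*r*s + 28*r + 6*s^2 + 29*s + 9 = 3*r^2 + 14*r + 6*s^2 + s*(9*r + 13) - 5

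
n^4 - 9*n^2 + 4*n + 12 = (n - 2)^2*(n + 1)*(n + 3)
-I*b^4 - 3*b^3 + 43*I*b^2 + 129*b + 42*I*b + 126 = (b - 7)*(b + 6)*(b - 3*I)*(-I*b - I)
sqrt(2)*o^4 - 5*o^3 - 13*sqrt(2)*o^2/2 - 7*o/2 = o*(o - 7*sqrt(2)/2)*(o + sqrt(2)/2)*(sqrt(2)*o + 1)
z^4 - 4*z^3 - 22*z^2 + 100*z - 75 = (z - 5)*(z - 3)*(z - 1)*(z + 5)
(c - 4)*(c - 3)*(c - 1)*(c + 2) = c^4 - 6*c^3 + 3*c^2 + 26*c - 24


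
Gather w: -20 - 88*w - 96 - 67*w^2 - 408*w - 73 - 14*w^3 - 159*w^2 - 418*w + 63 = -14*w^3 - 226*w^2 - 914*w - 126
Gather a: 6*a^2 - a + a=6*a^2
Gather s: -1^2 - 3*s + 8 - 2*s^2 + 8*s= -2*s^2 + 5*s + 7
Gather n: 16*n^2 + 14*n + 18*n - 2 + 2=16*n^2 + 32*n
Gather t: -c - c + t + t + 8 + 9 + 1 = -2*c + 2*t + 18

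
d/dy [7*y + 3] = 7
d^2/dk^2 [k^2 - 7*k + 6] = 2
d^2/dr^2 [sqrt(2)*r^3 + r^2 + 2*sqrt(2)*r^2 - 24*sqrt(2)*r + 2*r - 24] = 6*sqrt(2)*r + 2 + 4*sqrt(2)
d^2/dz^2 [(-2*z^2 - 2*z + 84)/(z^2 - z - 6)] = 8*(-z^3 + 54*z^2 - 72*z + 132)/(z^6 - 3*z^5 - 15*z^4 + 35*z^3 + 90*z^2 - 108*z - 216)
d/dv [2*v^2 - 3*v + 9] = 4*v - 3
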